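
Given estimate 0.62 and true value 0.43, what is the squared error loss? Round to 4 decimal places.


Squared error = (estimate - true)^2
Difference = 0.19
Loss = 0.19^2 = 0.0361

0.0361


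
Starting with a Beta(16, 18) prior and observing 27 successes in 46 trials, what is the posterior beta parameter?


Posterior beta = prior beta + failures
Failures = 46 - 27 = 19
beta_post = 18 + 19 = 37

37


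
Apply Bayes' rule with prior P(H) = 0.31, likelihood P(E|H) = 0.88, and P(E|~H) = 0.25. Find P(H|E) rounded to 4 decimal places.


Step 1: Compute marginal P(E) = P(E|H)P(H) + P(E|~H)P(~H)
= 0.88*0.31 + 0.25*0.69 = 0.4453
Step 2: P(H|E) = P(E|H)P(H)/P(E) = 0.2728/0.4453
= 0.6126

0.6126


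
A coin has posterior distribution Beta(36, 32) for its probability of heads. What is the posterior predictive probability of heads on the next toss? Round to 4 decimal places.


Posterior predictive = E[theta] = alpha/(alpha+beta)
= 36/68
= 0.5294

0.5294


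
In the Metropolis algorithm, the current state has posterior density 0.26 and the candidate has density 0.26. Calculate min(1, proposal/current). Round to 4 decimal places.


Ratio = 0.26/0.26 = 1.0
Acceptance probability = min(1, 1.0)
= 1.0

1.0


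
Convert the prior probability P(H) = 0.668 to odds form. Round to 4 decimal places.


P(not H) = 1 - 0.668 = 0.332
Odds = 0.668 / 0.332 = 2.012

2.012


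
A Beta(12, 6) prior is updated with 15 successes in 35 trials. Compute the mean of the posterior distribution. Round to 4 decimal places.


After update: Beta(27, 26)
Mean = 27 / (27 + 26) = 27 / 53
= 0.5094

0.5094


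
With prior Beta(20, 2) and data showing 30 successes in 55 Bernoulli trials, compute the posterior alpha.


Conjugate update: alpha_posterior = alpha_prior + k
= 20 + 30 = 50

50


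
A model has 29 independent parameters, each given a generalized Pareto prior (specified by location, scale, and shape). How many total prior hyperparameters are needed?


Each generalized Pareto prior needs 3 hyperparameters (location, scale, and shape).
Total = 3 * 29 = 87

87


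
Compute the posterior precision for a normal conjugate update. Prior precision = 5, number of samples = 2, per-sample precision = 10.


tau_post = tau_0 + n * tau
= 5 + 2 * 10 = 25

25


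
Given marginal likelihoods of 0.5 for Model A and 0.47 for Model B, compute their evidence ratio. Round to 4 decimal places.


Ratio = ML(A) / ML(B) = 0.5/0.47
= 1.0638

1.0638


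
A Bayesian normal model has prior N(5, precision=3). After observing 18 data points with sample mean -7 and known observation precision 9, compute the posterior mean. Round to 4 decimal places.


Posterior mean = (prior_precision * prior_mean + n * data_precision * data_mean) / (prior_precision + n * data_precision)
Numerator = 3*5 + 18*9*-7 = -1119
Denominator = 3 + 18*9 = 165
Posterior mean = -6.7818

-6.7818


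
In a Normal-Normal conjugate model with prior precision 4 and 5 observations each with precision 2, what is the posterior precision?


Posterior precision = prior precision + n * observation precision
= 4 + 5 * 2
= 4 + 10 = 14

14


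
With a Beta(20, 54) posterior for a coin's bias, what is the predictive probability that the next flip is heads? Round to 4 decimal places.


The predictive probability equals the posterior mean.
P(next = heads) = alpha / (alpha + beta)
= 20 / 74 = 0.2703

0.2703


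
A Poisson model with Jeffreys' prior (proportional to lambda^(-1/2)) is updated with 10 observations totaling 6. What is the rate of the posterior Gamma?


Posterior = Gamma(0.5 + S, n)
= Gamma(0.5 + 6, 10)
Posterior rate = 0 + n = 10

10.0


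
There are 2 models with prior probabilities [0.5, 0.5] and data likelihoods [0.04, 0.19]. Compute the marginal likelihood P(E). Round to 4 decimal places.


P(E) = sum over models of P(M_i) * P(E|M_i)
= 0.5*0.04 + 0.5*0.19
= 0.115

0.115


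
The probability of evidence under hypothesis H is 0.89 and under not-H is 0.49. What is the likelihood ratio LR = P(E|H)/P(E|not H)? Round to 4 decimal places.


LR = 0.89 / 0.49
= 1.8163

1.8163


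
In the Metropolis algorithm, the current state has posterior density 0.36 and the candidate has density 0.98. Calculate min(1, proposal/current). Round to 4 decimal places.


Ratio = 0.98/0.36 = 2.7222
Acceptance probability = min(1, 2.7222)
= 1.0

1.0


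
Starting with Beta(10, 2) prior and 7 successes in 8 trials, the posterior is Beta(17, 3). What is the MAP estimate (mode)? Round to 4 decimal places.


The mode of Beta(a, b) when a > 1 and b > 1 is (a-1)/(a+b-2)
= (17 - 1) / (17 + 3 - 2)
= 16 / 18
= 0.8889

0.8889


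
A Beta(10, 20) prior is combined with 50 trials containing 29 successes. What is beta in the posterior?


In conjugate updating:
beta_posterior = beta_prior + (n - k)
= 20 + (50 - 29)
= 20 + 21 = 41

41


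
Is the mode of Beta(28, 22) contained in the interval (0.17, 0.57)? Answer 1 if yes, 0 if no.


Mode = (a-1)/(a+b-2) = 27/48 = 0.5625
Interval: (0.17, 0.57)
Contains mode? 1

1


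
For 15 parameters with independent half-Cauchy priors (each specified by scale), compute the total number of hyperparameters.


A half-Cauchy prior has 1 hyperparameter per parameter.
Total = 15 * 1 = 15

15


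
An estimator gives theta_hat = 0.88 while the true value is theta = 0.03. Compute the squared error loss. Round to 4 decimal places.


The squared error loss is (theta_hat - theta)^2
= (0.88 - 0.03)^2
= (0.85)^2 = 0.7225

0.7225


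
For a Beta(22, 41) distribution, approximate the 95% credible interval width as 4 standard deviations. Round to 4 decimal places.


Variance of Beta(a,b) = ab / ((a+b)^2 * (a+b+1))
= 22*41 / ((63)^2 * 64)
= 0.0036
SD = sqrt(0.0036) = 0.0596
Width = 4 * SD = 0.2384

0.2384


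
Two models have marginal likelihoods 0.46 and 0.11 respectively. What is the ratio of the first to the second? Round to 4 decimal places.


Evidence ratio = 0.46 / 0.11
= 4.1818

4.1818


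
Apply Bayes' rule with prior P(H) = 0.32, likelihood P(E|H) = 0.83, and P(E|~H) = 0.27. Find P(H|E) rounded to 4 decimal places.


Step 1: Compute marginal P(E) = P(E|H)P(H) + P(E|~H)P(~H)
= 0.83*0.32 + 0.27*0.68 = 0.4492
Step 2: P(H|E) = P(E|H)P(H)/P(E) = 0.2656/0.4492
= 0.5913

0.5913


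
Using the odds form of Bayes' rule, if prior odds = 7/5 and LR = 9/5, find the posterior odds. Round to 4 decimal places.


Bayes' rule in odds form: posterior odds = prior odds * LR
= (7 * 9) / (5 * 5)
= 63/25 = 2.52

2.52


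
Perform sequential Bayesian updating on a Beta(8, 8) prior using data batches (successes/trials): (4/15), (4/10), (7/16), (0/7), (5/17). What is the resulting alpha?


Accumulate successes: 20
Posterior alpha = prior alpha + sum of successes
= 8 + 20 = 28

28


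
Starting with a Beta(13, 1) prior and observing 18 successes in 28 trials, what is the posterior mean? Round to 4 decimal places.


Posterior parameters: alpha = 13 + 18 = 31
beta = 1 + 10 = 11
Posterior mean = alpha / (alpha + beta) = 31 / 42
= 0.7381

0.7381


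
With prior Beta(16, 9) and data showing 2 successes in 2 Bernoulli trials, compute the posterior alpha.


Conjugate update: alpha_posterior = alpha_prior + k
= 16 + 2 = 18

18


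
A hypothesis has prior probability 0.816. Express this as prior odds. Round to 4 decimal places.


Odds = P(H) / P(not H) = 0.816 / 0.184
= 4.4348

4.4348


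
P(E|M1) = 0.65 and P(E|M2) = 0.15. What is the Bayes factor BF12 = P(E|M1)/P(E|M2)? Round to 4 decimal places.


Bayes factor BF12 = P(E|M1) / P(E|M2)
= 0.65 / 0.15
= 4.3333

4.3333


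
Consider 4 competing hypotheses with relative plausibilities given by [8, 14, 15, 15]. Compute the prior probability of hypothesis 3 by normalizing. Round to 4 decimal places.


Sum of weights = 8 + 14 + 15 + 15 = 52
Normalized prior for H3 = 15 / 52
= 0.2885

0.2885


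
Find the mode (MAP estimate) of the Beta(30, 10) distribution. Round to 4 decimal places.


For Beta(a,b) with a,b > 1:
Mode = (a-1)/(a+b-2) = (30-1)/(40-2)
= 29/38 = 0.7632

0.7632


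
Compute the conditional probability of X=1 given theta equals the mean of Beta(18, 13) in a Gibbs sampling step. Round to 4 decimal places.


Mean of Beta(18, 13) = 0.5806
P(X=1 | theta=0.5806) = 0.5806

0.5806


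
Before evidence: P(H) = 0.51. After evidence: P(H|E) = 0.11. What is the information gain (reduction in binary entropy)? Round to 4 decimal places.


Prior entropy = 0.9997
Posterior entropy = 0.4999
Information gain = 0.9997 - 0.4999 = 0.4998

0.4998


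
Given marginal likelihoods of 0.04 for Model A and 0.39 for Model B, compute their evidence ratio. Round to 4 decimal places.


Ratio = ML(A) / ML(B) = 0.04/0.39
= 0.1026

0.1026


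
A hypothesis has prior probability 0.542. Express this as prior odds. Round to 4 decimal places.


Odds = P(H) / P(not H) = 0.542 / 0.458
= 1.1834

1.1834


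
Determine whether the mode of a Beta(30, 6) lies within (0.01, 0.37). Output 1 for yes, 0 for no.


First find the mode: (a-1)/(a+b-2) = 0.8529
Is 0.8529 in (0.01, 0.37)? 0

0


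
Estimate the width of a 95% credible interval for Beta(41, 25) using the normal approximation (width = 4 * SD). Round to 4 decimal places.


For Beta(a,b): Var = ab/((a+b)^2(a+b+1))
Var = 0.0035, SD = 0.0593
Approximate 95% CI width = 4 * 0.0593 = 0.2371

0.2371


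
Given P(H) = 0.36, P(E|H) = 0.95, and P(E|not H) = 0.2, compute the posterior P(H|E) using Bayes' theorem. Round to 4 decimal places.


By Bayes' theorem: P(H|E) = P(E|H)*P(H) / P(E)
P(E) = P(E|H)*P(H) + P(E|not H)*P(not H)
P(E) = 0.95*0.36 + 0.2*0.64 = 0.47
P(H|E) = 0.95*0.36 / 0.47 = 0.7277

0.7277


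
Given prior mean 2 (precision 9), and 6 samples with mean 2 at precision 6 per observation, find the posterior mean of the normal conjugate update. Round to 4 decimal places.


The posterior mean is a precision-weighted average of prior and data.
Post. prec. = 9 + 36 = 45
Post. mean = (18 + 72)/45 = 90/45 = 2.0

2.0


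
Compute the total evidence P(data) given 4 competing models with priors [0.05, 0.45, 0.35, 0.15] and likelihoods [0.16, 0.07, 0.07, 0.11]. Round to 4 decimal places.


Marginal likelihood = sum P(model_i) * P(data|model_i)
Model 1: 0.05 * 0.16 = 0.008
Model 2: 0.45 * 0.07 = 0.0315
Model 3: 0.35 * 0.07 = 0.0245
Model 4: 0.15 * 0.11 = 0.0165
Total = 0.0805

0.0805


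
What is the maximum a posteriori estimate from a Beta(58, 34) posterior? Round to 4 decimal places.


The MAP estimate equals the mode of the distribution.
Mode of Beta(a,b) = (a-1)/(a+b-2)
= 57/90
= 0.6333

0.6333


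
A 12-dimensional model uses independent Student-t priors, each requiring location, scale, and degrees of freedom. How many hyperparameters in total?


Per parameter: 3 (location, scale, and degrees of freedom).
Total = 12 * 3 = 36

36


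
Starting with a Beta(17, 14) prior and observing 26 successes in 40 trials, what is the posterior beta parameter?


Posterior beta = prior beta + failures
Failures = 40 - 26 = 14
beta_post = 14 + 14 = 28

28


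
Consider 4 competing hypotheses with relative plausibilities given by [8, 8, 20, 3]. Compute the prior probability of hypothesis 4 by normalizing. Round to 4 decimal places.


Sum of weights = 8 + 8 + 20 + 3 = 39
Normalized prior for H4 = 3 / 39
= 0.0769

0.0769


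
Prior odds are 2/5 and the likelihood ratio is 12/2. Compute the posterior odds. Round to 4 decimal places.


Posterior odds = prior odds * likelihood ratio
= (2/5) * (12/2)
= 24 / 10
= 2.4

2.4


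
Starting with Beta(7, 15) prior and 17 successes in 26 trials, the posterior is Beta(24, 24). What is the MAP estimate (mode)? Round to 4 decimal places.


The mode of Beta(a, b) when a > 1 and b > 1 is (a-1)/(a+b-2)
= (24 - 1) / (24 + 24 - 2)
= 23 / 46
= 0.5

0.5


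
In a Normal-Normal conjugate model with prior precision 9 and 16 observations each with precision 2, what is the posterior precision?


Posterior precision = prior precision + n * observation precision
= 9 + 16 * 2
= 9 + 32 = 41

41


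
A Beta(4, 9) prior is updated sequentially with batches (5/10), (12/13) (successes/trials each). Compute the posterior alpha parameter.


Sequential conjugate updating is equivalent to a single batch update.
Total successes across all batches = 17
alpha_posterior = alpha_prior + total_successes = 4 + 17
= 21

21


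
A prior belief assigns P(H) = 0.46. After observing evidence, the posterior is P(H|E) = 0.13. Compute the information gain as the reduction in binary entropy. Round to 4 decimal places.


H(prior) = -0.46*log2(0.46) - 0.54*log2(0.54)
= 0.9954
H(post) = -0.13*log2(0.13) - 0.87*log2(0.87)
= 0.5574
IG = 0.9954 - 0.5574 = 0.4379

0.4379


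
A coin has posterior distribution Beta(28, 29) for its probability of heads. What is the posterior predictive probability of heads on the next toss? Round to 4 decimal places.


Posterior predictive = E[theta] = alpha/(alpha+beta)
= 28/57
= 0.4912

0.4912


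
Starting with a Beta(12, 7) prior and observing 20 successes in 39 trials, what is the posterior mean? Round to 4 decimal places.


Posterior parameters: alpha = 12 + 20 = 32
beta = 7 + 19 = 26
Posterior mean = alpha / (alpha + beta) = 32 / 58
= 0.5517

0.5517


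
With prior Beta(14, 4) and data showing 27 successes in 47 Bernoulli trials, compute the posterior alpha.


Conjugate update: alpha_posterior = alpha_prior + k
= 14 + 27 = 41

41


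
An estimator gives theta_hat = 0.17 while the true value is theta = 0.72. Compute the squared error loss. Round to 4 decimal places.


The squared error loss is (theta_hat - theta)^2
= (0.17 - 0.72)^2
= (-0.55)^2 = 0.3025

0.3025


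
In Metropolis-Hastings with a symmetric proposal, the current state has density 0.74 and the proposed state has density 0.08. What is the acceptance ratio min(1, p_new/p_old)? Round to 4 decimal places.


Ratio = p_new / p_old = 0.08 / 0.74 = 0.1081
Acceptance = min(1, 0.1081) = 0.1081

0.1081


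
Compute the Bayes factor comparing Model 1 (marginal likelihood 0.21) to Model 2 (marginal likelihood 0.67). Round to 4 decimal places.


BF12 = marginal likelihood of M1 / marginal likelihood of M2
= 0.21/0.67
= 0.3134

0.3134


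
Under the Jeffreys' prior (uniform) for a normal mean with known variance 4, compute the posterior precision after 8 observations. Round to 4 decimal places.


Prior precision = 0 (flat prior).
Post. prec. = 0 + n/var = 8/4 = 2.0

2.0


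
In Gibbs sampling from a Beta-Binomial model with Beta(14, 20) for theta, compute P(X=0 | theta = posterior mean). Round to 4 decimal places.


Posterior mean = alpha/(alpha+beta) = 14/34 = 0.4118
P(X=0|theta=mean) = 1 - theta = 0.5882

0.5882


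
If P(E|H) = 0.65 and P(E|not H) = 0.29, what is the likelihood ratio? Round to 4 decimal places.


Likelihood ratio = P(E|H) / P(E|not H)
= 0.65 / 0.29
= 2.2414

2.2414


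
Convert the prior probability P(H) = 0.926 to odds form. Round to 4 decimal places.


P(not H) = 1 - 0.926 = 0.074
Odds = 0.926 / 0.074 = 12.5135

12.5135


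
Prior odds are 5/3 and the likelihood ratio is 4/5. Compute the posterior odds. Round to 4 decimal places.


Posterior odds = prior odds * likelihood ratio
= (5/3) * (4/5)
= 20 / 15
= 1.3333

1.3333


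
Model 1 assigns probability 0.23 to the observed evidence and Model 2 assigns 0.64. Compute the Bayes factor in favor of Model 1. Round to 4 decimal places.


BF = P(data|M1) / P(data|M2)
= 0.23 / 0.64 = 0.3594

0.3594


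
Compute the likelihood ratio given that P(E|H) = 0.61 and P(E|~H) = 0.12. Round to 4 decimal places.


LR = P(E|H) / P(E|~H)
= 0.61 / 0.12 = 5.0833

5.0833


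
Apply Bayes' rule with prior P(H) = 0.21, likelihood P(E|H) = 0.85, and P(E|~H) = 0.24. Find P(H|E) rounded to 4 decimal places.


Step 1: Compute marginal P(E) = P(E|H)P(H) + P(E|~H)P(~H)
= 0.85*0.21 + 0.24*0.79 = 0.3681
Step 2: P(H|E) = P(E|H)P(H)/P(E) = 0.1785/0.3681
= 0.4849

0.4849


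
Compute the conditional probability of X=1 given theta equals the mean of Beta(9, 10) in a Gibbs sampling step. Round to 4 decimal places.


Mean of Beta(9, 10) = 0.4737
P(X=1 | theta=0.4737) = 0.4737

0.4737


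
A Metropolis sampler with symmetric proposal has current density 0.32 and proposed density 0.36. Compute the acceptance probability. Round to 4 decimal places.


For symmetric proposals, acceptance = min(1, pi(x*)/pi(x))
= min(1, 0.36/0.32)
= min(1, 1.125) = 1.0

1.0


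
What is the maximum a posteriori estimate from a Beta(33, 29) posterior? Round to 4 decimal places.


The MAP estimate equals the mode of the distribution.
Mode of Beta(a,b) = (a-1)/(a+b-2)
= 32/60
= 0.5333

0.5333


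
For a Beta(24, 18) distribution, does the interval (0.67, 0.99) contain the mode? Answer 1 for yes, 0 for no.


Mode of Beta(a,b) = (a-1)/(a+b-2)
= (24-1)/(24+18-2) = 0.575
Check: 0.67 <= 0.575 <= 0.99?
Result: 0

0


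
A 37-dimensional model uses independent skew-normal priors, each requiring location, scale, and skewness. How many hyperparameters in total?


Per parameter: 3 (location, scale, and skewness).
Total = 37 * 3 = 111

111


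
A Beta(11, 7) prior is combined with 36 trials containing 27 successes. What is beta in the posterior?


In conjugate updating:
beta_posterior = beta_prior + (n - k)
= 7 + (36 - 27)
= 7 + 9 = 16

16


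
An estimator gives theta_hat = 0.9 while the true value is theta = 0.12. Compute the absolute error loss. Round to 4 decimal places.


The absolute error loss is |theta_hat - theta|
= |0.9 - 0.12|
= 0.78

0.78


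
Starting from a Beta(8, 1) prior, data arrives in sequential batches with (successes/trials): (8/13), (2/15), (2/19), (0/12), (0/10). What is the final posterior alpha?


In sequential Bayesian updating, we sum all successes.
Total successes = 12
Final alpha = 8 + 12 = 20

20


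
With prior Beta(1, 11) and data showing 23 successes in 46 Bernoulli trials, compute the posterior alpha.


Conjugate update: alpha_posterior = alpha_prior + k
= 1 + 23 = 24

24


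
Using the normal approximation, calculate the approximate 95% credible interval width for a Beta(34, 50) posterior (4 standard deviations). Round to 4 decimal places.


Var(Beta) = 34*50/(84^2 * 85) = 0.0028
SD = 0.0532
Width ~ 4*SD = 0.213

0.213


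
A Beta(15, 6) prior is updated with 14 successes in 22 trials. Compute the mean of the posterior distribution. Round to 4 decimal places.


After update: Beta(29, 14)
Mean = 29 / (29 + 14) = 29 / 43
= 0.6744

0.6744


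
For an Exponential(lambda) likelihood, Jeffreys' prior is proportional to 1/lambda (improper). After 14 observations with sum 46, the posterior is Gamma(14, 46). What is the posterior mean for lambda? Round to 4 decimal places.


Posterior = Gamma(n, sum_x) = Gamma(14, 46)
Posterior mean = shape/rate = 14/46
= 0.3043

0.3043


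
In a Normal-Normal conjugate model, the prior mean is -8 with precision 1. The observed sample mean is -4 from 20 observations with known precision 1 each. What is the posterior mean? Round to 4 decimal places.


Posterior precision = tau0 + n*tau = 1 + 20*1 = 21
Posterior mean = (tau0*mu0 + n*tau*xbar) / posterior_precision
= (1*-8 + 20*1*-4) / 21
= -88 / 21 = -4.1905

-4.1905


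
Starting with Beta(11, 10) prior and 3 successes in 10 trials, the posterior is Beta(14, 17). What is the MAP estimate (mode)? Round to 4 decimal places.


The mode of Beta(a, b) when a > 1 and b > 1 is (a-1)/(a+b-2)
= (14 - 1) / (14 + 17 - 2)
= 13 / 29
= 0.4483

0.4483


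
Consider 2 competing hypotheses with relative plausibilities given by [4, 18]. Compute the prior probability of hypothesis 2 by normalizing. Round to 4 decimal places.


Sum of weights = 4 + 18 = 22
Normalized prior for H2 = 18 / 22
= 0.8182

0.8182


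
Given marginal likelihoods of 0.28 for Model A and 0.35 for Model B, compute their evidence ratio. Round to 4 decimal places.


Ratio = ML(A) / ML(B) = 0.28/0.35
= 0.8

0.8


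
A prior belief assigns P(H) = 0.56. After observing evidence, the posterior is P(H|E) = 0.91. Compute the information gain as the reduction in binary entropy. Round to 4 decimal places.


H(prior) = -0.56*log2(0.56) - 0.44*log2(0.44)
= 0.9896
H(post) = -0.91*log2(0.91) - 0.09*log2(0.09)
= 0.4365
IG = 0.9896 - 0.4365 = 0.5531

0.5531


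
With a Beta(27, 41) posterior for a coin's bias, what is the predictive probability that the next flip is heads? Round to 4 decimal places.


The predictive probability equals the posterior mean.
P(next = heads) = alpha / (alpha + beta)
= 27 / 68 = 0.3971

0.3971


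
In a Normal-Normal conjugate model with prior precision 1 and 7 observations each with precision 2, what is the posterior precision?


Posterior precision = prior precision + n * observation precision
= 1 + 7 * 2
= 1 + 14 = 15

15


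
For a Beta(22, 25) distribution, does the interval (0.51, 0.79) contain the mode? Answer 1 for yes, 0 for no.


Mode of Beta(a,b) = (a-1)/(a+b-2)
= (22-1)/(22+25-2) = 0.4667
Check: 0.51 <= 0.4667 <= 0.79?
Result: 0

0


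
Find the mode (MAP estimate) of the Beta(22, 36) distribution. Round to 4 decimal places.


For Beta(a,b) with a,b > 1:
Mode = (a-1)/(a+b-2) = (22-1)/(58-2)
= 21/56 = 0.375

0.375


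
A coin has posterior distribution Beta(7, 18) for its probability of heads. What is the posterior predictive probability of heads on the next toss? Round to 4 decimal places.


Posterior predictive = E[theta] = alpha/(alpha+beta)
= 7/25
= 0.28

0.28


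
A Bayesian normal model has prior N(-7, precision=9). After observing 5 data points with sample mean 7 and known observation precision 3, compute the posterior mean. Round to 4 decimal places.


Posterior mean = (prior_precision * prior_mean + n * data_precision * data_mean) / (prior_precision + n * data_precision)
Numerator = 9*-7 + 5*3*7 = 42
Denominator = 9 + 5*3 = 24
Posterior mean = 1.75

1.75


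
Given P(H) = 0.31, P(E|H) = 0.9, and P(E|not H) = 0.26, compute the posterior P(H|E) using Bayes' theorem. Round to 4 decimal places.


By Bayes' theorem: P(H|E) = P(E|H)*P(H) / P(E)
P(E) = P(E|H)*P(H) + P(E|not H)*P(not H)
P(E) = 0.9*0.31 + 0.26*0.69 = 0.4584
P(H|E) = 0.9*0.31 / 0.4584 = 0.6086

0.6086


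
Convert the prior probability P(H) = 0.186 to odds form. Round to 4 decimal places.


P(not H) = 1 - 0.186 = 0.814
Odds = 0.186 / 0.814 = 0.2285

0.2285


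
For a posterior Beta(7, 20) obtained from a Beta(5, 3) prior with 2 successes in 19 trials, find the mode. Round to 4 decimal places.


Mode = (alpha - 1) / (alpha + beta - 2)
= 6 / 25
= 0.24

0.24


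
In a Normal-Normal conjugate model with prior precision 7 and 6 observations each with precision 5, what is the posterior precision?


Posterior precision = prior precision + n * observation precision
= 7 + 6 * 5
= 7 + 30 = 37

37


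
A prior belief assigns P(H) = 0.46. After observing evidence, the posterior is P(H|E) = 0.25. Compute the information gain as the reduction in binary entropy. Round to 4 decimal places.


H(prior) = -0.46*log2(0.46) - 0.54*log2(0.54)
= 0.9954
H(post) = -0.25*log2(0.25) - 0.75*log2(0.75)
= 0.8113
IG = 0.9954 - 0.8113 = 0.1841

0.1841


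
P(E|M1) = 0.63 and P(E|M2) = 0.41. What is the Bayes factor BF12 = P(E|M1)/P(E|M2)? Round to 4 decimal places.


Bayes factor BF12 = P(E|M1) / P(E|M2)
= 0.63 / 0.41
= 1.5366

1.5366


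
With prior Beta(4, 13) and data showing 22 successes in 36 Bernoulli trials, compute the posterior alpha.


Conjugate update: alpha_posterior = alpha_prior + k
= 4 + 22 = 26

26


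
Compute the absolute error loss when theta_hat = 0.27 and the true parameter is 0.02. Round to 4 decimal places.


L = |theta_hat - theta_true|
= |0.27 - 0.02| = 0.25

0.25


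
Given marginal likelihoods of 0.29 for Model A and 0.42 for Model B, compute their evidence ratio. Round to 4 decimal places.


Ratio = ML(A) / ML(B) = 0.29/0.42
= 0.6905

0.6905


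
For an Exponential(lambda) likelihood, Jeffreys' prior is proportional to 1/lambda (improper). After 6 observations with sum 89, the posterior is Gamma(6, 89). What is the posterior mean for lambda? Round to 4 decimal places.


Posterior = Gamma(n, sum_x) = Gamma(6, 89)
Posterior mean = shape/rate = 6/89
= 0.0674

0.0674


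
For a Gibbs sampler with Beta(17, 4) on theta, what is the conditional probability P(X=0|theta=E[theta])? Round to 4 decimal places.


E[theta] = 17/(17+4) = 0.8095
P(X=0|theta) = 1 - theta = 0.1905

0.1905


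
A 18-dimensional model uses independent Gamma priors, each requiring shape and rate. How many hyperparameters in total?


Per parameter: 2 (shape and rate).
Total = 18 * 2 = 36

36


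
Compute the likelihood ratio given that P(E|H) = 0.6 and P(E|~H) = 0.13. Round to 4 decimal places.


LR = P(E|H) / P(E|~H)
= 0.6 / 0.13 = 4.6154

4.6154


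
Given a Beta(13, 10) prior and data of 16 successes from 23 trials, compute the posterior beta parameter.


Number of failures = 23 - 16 = 7
Posterior beta = 10 + 7 = 17

17


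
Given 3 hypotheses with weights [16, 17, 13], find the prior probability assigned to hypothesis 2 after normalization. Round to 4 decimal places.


To normalize, divide each weight by the sum of all weights.
Sum = 46
Prior(H2) = 17/46 = 0.3696

0.3696


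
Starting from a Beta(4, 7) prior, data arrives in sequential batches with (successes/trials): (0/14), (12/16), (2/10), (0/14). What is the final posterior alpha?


In sequential Bayesian updating, we sum all successes.
Total successes = 14
Final alpha = 4 + 14 = 18

18


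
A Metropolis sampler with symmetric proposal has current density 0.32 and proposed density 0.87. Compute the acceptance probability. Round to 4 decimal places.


For symmetric proposals, acceptance = min(1, pi(x*)/pi(x))
= min(1, 0.87/0.32)
= min(1, 2.7188) = 1.0

1.0


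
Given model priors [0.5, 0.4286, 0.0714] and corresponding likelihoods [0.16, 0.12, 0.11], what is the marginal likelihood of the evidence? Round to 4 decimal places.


P(E) = sum_i P(M_i) P(E|M_i)
= 0.08 + 0.0514 + 0.0079
= 0.1393

0.1393


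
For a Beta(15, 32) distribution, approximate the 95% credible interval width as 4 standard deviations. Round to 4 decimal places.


Variance of Beta(a,b) = ab / ((a+b)^2 * (a+b+1))
= 15*32 / ((47)^2 * 48)
= 0.0045
SD = sqrt(0.0045) = 0.0673
Width = 4 * SD = 0.2691

0.2691


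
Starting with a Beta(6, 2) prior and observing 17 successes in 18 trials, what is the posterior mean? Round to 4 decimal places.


Posterior parameters: alpha = 6 + 17 = 23
beta = 2 + 1 = 3
Posterior mean = alpha / (alpha + beta) = 23 / 26
= 0.8846

0.8846


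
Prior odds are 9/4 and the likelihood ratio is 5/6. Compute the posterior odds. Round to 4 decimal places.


Posterior odds = prior odds * likelihood ratio
= (9/4) * (5/6)
= 45 / 24
= 1.875

1.875


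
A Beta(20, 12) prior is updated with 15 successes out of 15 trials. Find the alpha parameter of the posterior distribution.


In the Beta-Binomial conjugate update:
alpha_post = alpha_prior + successes
= 20 + 15
= 35

35


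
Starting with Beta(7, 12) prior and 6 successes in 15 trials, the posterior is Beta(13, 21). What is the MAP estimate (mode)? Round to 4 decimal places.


The mode of Beta(a, b) when a > 1 and b > 1 is (a-1)/(a+b-2)
= (13 - 1) / (13 + 21 - 2)
= 12 / 32
= 0.375

0.375


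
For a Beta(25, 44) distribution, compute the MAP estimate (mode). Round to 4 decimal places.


MAP = mode = (a-1)/(a+b-2)
= (25-1)/(25+44-2)
= 24/67 = 0.3582

0.3582


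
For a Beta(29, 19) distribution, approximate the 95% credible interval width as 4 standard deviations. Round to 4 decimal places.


Variance of Beta(a,b) = ab / ((a+b)^2 * (a+b+1))
= 29*19 / ((48)^2 * 49)
= 0.0049
SD = sqrt(0.0049) = 0.0699
Width = 4 * SD = 0.2794

0.2794


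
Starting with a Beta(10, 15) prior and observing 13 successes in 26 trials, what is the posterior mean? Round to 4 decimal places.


Posterior parameters: alpha = 10 + 13 = 23
beta = 15 + 13 = 28
Posterior mean = alpha / (alpha + beta) = 23 / 51
= 0.451

0.451


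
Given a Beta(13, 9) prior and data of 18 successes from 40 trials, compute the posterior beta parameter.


Number of failures = 40 - 18 = 22
Posterior beta = 9 + 22 = 31

31


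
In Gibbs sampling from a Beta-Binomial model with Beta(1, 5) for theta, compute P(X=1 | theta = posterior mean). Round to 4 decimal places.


Posterior mean = alpha/(alpha+beta) = 1/6 = 0.1667
P(X=1|theta=mean) = theta = 0.1667

0.1667


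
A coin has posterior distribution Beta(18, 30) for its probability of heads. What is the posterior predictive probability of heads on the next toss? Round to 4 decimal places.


Posterior predictive = E[theta] = alpha/(alpha+beta)
= 18/48
= 0.375

0.375


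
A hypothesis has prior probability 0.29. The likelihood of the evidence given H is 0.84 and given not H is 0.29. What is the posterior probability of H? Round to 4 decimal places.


Using Bayes' theorem:
P(E) = 0.29 * 0.84 + 0.71 * 0.29
P(E) = 0.4495
P(H|E) = (0.29 * 0.84) / 0.4495 = 0.5419

0.5419


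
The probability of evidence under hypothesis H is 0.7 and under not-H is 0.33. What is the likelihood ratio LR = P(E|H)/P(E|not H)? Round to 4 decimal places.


LR = 0.7 / 0.33
= 2.1212

2.1212


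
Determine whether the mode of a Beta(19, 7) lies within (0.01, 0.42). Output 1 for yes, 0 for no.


First find the mode: (a-1)/(a+b-2) = 0.75
Is 0.75 in (0.01, 0.42)? 0

0


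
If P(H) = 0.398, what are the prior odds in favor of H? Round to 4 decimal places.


Prior odds = P(H) / (1 - P(H))
= 0.398 / 0.602
= 0.6611

0.6611


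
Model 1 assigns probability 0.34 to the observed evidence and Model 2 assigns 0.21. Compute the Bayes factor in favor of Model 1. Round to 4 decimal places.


BF = P(data|M1) / P(data|M2)
= 0.34 / 0.21 = 1.619

1.619


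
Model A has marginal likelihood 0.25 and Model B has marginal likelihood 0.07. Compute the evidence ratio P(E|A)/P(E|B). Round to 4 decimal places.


Evidence ratio = P(E|A) / P(E|B)
= 0.25 / 0.07
= 3.5714

3.5714


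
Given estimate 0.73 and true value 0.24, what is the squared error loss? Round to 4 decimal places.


Squared error = (estimate - true)^2
Difference = 0.49
Loss = 0.49^2 = 0.2401

0.2401


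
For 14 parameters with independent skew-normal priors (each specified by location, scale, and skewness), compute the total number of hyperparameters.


A skew-normal prior has 3 hyperparameters per parameter.
Total = 14 * 3 = 42

42


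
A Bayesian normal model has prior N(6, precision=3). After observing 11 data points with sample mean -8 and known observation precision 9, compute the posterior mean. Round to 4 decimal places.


Posterior mean = (prior_precision * prior_mean + n * data_precision * data_mean) / (prior_precision + n * data_precision)
Numerator = 3*6 + 11*9*-8 = -774
Denominator = 3 + 11*9 = 102
Posterior mean = -7.5882

-7.5882


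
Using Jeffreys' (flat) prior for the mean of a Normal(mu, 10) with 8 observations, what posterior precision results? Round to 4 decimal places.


Flat prior means prior precision is 0.
Posterior precision = n / sigma^2 = 8/10 = 0.8

0.8


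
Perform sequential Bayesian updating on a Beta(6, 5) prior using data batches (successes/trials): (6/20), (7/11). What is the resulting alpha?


Accumulate successes: 13
Posterior alpha = prior alpha + sum of successes
= 6 + 13 = 19

19


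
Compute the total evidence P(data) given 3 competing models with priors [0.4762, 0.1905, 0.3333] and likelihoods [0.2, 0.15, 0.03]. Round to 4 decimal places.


Marginal likelihood = sum P(model_i) * P(data|model_i)
Model 1: 0.4762 * 0.2 = 0.0952
Model 2: 0.1905 * 0.15 = 0.0286
Model 3: 0.3333 * 0.03 = 0.01
Total = 0.1338

0.1338


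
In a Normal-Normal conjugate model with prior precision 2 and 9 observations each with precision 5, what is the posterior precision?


Posterior precision = prior precision + n * observation precision
= 2 + 9 * 5
= 2 + 45 = 47

47


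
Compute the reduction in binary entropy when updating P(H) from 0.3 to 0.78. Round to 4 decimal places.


H_before = -p*log2(p) - (1-p)*log2(1-p) for p=0.3: 0.8813
H_after for p=0.78: 0.7602
Reduction = 0.8813 - 0.7602 = 0.1211

0.1211


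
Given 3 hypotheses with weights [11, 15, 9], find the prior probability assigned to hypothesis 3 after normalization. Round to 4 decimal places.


To normalize, divide each weight by the sum of all weights.
Sum = 35
Prior(H3) = 9/35 = 0.2571

0.2571


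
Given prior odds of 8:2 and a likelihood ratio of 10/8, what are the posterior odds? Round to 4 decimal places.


Posterior odds = prior odds * LR
Prior odds = 8/2 = 4.0
LR = 10/8 = 1.25
Posterior odds = 4.0 * 1.25 = 5.0

5.0


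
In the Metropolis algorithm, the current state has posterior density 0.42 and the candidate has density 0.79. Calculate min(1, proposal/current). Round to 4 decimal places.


Ratio = 0.79/0.42 = 1.881
Acceptance probability = min(1, 1.881)
= 1.0

1.0


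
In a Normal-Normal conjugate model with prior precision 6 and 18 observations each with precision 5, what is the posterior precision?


Posterior precision = prior precision + n * observation precision
= 6 + 18 * 5
= 6 + 90 = 96

96


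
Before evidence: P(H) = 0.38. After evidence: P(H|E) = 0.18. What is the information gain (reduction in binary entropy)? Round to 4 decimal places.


Prior entropy = 0.958
Posterior entropy = 0.6801
Information gain = 0.958 - 0.6801 = 0.278

0.278


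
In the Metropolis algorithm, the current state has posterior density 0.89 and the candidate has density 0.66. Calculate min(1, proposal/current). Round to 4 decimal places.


Ratio = 0.66/0.89 = 0.7416
Acceptance probability = min(1, 0.7416)
= 0.7416

0.7416


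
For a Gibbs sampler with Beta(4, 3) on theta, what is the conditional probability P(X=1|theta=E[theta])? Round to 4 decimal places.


E[theta] = 4/(4+3) = 0.5714
P(X=1|theta) = theta = 0.5714

0.5714


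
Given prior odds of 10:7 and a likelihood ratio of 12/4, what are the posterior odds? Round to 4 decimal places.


Posterior odds = prior odds * LR
Prior odds = 10/7 = 1.4286
LR = 12/4 = 3.0
Posterior odds = 1.4286 * 3.0 = 4.2857

4.2857


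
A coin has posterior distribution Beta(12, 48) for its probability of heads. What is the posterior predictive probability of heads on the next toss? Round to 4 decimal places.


Posterior predictive = E[theta] = alpha/(alpha+beta)
= 12/60
= 0.2

0.2


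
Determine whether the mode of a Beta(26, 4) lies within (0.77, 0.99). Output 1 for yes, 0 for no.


First find the mode: (a-1)/(a+b-2) = 0.8929
Is 0.8929 in (0.77, 0.99)? 1

1


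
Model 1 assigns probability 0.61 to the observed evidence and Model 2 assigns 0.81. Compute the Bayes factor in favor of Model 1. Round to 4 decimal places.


BF = P(data|M1) / P(data|M2)
= 0.61 / 0.81 = 0.7531

0.7531


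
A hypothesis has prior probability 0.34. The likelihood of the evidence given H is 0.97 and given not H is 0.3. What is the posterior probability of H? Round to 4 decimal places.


Using Bayes' theorem:
P(E) = 0.34 * 0.97 + 0.66 * 0.3
P(E) = 0.5278
P(H|E) = (0.34 * 0.97) / 0.5278 = 0.6249

0.6249


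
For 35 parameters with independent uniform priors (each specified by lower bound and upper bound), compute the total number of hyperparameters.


A uniform prior has 2 hyperparameters per parameter.
Total = 35 * 2 = 70

70


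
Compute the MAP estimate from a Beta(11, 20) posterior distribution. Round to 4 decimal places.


MAP = mode of Beta distribution
= (alpha - 1)/(alpha + beta - 2)
= (11-1)/(11+20-2)
= 10/29 = 0.3448

0.3448


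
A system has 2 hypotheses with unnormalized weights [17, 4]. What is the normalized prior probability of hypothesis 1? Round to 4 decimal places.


The normalized prior is the weight divided by the total.
Total weight = 21
P(H1) = 17 / 21 = 0.8095

0.8095


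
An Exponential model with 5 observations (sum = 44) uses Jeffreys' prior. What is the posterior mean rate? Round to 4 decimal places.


Posterior Gamma(5, 44)
E[lambda] = 5/44 = 0.1136

0.1136


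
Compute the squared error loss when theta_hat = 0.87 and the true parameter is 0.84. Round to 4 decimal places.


L = (theta_hat - theta_true)^2
= (0.87 - 0.84)^2
= 0.03^2 = 0.0009

0.0009


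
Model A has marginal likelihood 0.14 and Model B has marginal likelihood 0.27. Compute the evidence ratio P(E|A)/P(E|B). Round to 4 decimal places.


Evidence ratio = P(E|A) / P(E|B)
= 0.14 / 0.27
= 0.5185

0.5185


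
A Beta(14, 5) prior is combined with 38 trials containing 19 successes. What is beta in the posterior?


In conjugate updating:
beta_posterior = beta_prior + (n - k)
= 5 + (38 - 19)
= 5 + 19 = 24

24


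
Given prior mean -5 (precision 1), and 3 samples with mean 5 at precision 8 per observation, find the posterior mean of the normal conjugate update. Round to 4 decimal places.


The posterior mean is a precision-weighted average of prior and data.
Post. prec. = 1 + 24 = 25
Post. mean = (-5 + 120)/25 = 115/25 = 4.6

4.6


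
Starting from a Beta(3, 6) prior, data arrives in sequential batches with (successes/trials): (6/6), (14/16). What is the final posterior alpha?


In sequential Bayesian updating, we sum all successes.
Total successes = 20
Final alpha = 3 + 20 = 23

23


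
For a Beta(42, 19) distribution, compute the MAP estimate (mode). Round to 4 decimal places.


MAP = mode = (a-1)/(a+b-2)
= (42-1)/(42+19-2)
= 41/59 = 0.6949

0.6949


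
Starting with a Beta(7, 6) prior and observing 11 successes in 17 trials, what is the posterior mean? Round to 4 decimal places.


Posterior parameters: alpha = 7 + 11 = 18
beta = 6 + 6 = 12
Posterior mean = alpha / (alpha + beta) = 18 / 30
= 0.6

0.6


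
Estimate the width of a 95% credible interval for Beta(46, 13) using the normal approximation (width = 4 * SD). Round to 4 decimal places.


For Beta(a,b): Var = ab/((a+b)^2(a+b+1))
Var = 0.0029, SD = 0.0535
Approximate 95% CI width = 4 * 0.0535 = 0.214

0.214


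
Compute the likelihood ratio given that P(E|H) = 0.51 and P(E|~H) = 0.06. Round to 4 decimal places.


LR = P(E|H) / P(E|~H)
= 0.51 / 0.06 = 8.5

8.5


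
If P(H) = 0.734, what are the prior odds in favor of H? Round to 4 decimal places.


Prior odds = P(H) / (1 - P(H))
= 0.734 / 0.266
= 2.7594

2.7594


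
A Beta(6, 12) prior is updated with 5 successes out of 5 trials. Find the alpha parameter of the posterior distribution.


In the Beta-Binomial conjugate update:
alpha_post = alpha_prior + successes
= 6 + 5
= 11

11


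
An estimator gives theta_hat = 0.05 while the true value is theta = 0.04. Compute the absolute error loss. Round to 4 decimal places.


The absolute error loss is |theta_hat - theta|
= |0.05 - 0.04|
= 0.01

0.01


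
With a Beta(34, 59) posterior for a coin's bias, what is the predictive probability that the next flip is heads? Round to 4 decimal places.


The predictive probability equals the posterior mean.
P(next = heads) = alpha / (alpha + beta)
= 34 / 93 = 0.3656

0.3656


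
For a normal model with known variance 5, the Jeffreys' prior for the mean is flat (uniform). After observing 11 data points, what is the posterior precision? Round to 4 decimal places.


Jeffreys' prior for normal mean (known variance) is flat.
Prior precision = 0.
Posterior precision = prior_prec + n/sigma^2 = 0 + 11/5
= 2.2

2.2


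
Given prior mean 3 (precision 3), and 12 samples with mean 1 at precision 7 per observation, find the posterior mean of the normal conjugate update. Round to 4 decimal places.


The posterior mean is a precision-weighted average of prior and data.
Post. prec. = 3 + 84 = 87
Post. mean = (9 + 84)/87 = 93/87 = 1.069

1.069
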